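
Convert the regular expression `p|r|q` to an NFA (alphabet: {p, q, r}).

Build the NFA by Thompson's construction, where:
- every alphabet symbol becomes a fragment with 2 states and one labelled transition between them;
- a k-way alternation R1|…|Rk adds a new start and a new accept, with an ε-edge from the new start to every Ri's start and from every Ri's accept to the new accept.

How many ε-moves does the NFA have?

6

Bottom-up over the parse tree:
Each of the 3 symbol leaves contributes 0 ε-transitions.
  p|r|q : 6 ε-transitions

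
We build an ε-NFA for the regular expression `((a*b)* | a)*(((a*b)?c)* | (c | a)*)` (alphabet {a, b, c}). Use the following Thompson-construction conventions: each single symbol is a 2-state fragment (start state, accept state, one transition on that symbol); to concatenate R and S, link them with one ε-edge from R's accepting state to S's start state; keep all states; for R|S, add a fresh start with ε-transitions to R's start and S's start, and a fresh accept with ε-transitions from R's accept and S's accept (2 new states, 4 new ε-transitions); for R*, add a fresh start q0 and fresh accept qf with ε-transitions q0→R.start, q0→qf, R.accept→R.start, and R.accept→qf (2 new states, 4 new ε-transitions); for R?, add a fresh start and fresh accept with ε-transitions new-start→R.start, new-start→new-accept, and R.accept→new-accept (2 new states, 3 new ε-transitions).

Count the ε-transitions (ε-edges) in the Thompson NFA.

Recursing over subexpressions:
Each of the 8 symbol leaves contributes 0 ε-transitions.
  a* : 4 ε-transitions
  a*b : 5 ε-transitions
  (a*b)* : 9 ε-transitions
  (a*b)* | a : 13 ε-transitions
  ((a*b)* | a)* : 17 ε-transitions
  a* : 4 ε-transitions
  a*b : 5 ε-transitions
  (a*b)? : 8 ε-transitions
  (a*b)?c : 9 ε-transitions
  ((a*b)?c)* : 13 ε-transitions
  c | a : 4 ε-transitions
  (c | a)* : 8 ε-transitions
  ((a*b)?c)* | (c | a)* : 25 ε-transitions
  ((a*b)* | a)*(((a*b)?c)* | (c | a)*) : 43 ε-transitions

43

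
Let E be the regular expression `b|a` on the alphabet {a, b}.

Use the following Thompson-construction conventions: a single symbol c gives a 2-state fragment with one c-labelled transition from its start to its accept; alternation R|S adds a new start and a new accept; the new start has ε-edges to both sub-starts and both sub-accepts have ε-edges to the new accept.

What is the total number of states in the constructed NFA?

Building bottom-up:
Each of the 2 symbol leaves contributes a 2-state fragment.
  b|a = 6 states

6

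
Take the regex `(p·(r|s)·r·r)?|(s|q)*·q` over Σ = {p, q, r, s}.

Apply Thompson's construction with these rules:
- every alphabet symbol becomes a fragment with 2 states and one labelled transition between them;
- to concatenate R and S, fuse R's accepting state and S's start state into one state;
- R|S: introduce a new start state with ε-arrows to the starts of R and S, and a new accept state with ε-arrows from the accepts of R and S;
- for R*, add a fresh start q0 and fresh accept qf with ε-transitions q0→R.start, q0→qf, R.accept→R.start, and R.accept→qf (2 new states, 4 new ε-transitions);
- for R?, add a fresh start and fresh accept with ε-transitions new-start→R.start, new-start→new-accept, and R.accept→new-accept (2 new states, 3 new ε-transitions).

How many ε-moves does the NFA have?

19

Bottom-up over the parse tree:
Each of the 8 symbol leaves contributes 0 ε-transitions.
  r|s : 4 ε-transitions
  p·(r|s)·r·r : 4 ε-transitions
  (p·(r|s)·r·r)? : 7 ε-transitions
  s|q : 4 ε-transitions
  (s|q)* : 8 ε-transitions
  (s|q)*·q : 8 ε-transitions
  (p·(r|s)·r·r)?|(s|q)*·q : 19 ε-transitions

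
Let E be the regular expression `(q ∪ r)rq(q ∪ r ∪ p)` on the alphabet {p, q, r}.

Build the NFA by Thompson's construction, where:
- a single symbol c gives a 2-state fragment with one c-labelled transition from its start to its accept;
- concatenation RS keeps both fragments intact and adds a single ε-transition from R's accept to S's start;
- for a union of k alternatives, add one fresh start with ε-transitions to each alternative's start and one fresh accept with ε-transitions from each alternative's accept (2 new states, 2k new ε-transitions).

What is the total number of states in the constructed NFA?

Recursing over subexpressions:
Each of the 7 symbol leaves contributes a 2-state fragment.
  q ∪ r — 6 states
  q ∪ r ∪ p — 8 states
  (q ∪ r)rq(q ∪ r ∪ p) — 18 states

18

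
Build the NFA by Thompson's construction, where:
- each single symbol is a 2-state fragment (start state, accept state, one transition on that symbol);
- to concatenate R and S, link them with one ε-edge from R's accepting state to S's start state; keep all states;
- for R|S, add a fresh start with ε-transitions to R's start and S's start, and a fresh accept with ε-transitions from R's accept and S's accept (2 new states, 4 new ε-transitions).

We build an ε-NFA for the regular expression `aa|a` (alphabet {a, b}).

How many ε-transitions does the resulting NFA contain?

5

Bottom-up over the parse tree:
Each of the 3 symbol leaves contributes 0 ε-transitions.
  aa : 1 ε-transition
  aa|a : 5 ε-transitions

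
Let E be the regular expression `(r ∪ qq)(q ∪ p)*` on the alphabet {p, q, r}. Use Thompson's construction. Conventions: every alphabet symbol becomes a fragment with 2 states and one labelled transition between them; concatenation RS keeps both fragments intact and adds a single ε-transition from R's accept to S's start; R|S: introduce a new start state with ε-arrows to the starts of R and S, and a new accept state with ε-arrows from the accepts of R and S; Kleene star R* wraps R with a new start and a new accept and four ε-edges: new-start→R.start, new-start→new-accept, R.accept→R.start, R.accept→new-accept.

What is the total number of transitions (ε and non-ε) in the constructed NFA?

19

Bottom-up over the parse tree:
Each of the 5 symbol leaves contributes 1 transition (1 symbol, 0 ε).
  qq — 3 transitions (2 symbol, 1 ε)
  r ∪ qq — 8 transitions (3 symbol, 5 ε)
  q ∪ p — 6 transitions (2 symbol, 4 ε)
  (q ∪ p)* — 10 transitions (2 symbol, 8 ε)
  (r ∪ qq)(q ∪ p)* — 19 transitions (5 symbol, 14 ε)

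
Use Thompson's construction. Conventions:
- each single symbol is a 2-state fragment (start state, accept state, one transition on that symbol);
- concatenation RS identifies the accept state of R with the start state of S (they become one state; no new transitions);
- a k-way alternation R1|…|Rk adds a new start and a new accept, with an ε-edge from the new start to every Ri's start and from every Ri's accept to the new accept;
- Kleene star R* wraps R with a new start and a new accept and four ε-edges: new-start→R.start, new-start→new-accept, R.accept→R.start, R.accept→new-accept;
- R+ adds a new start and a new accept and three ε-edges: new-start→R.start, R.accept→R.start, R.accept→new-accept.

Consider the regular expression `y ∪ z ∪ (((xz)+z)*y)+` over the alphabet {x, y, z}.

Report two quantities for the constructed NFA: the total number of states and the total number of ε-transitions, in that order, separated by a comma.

17, 16

Recursing over subexpressions:
Each of the 6 symbol leaves contributes 2 states and 0 ε-transitions.
  xz : 3 states, 0 ε-transitions
  (xz)+ : 5 states, 3 ε-transitions
  (xz)+z : 6 states, 3 ε-transitions
  ((xz)+z)* : 8 states, 7 ε-transitions
  ((xz)+z)*y : 9 states, 7 ε-transitions
  (((xz)+z)*y)+ : 11 states, 10 ε-transitions
  y ∪ z ∪ (((xz)+z)*y)+ : 17 states, 16 ε-transitions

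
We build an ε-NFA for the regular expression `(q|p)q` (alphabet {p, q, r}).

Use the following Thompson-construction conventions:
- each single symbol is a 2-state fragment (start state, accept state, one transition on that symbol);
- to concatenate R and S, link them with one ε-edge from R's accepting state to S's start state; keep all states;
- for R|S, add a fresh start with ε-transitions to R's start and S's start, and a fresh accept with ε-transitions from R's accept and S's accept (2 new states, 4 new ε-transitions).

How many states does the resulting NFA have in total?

Building bottom-up:
Each of the 3 symbol leaves contributes a 2-state fragment.
  q|p : 6 states
  (q|p)q : 8 states

8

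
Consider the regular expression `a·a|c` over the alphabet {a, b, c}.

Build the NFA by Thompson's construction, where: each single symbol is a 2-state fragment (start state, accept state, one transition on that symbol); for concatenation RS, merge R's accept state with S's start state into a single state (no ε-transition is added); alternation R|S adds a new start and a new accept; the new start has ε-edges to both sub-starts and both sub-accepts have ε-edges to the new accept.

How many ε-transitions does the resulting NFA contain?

Recursing over subexpressions:
Each of the 3 symbol leaves contributes 0 ε-transitions.
  a·a = 0 ε-transitions
  a·a|c = 4 ε-transitions

4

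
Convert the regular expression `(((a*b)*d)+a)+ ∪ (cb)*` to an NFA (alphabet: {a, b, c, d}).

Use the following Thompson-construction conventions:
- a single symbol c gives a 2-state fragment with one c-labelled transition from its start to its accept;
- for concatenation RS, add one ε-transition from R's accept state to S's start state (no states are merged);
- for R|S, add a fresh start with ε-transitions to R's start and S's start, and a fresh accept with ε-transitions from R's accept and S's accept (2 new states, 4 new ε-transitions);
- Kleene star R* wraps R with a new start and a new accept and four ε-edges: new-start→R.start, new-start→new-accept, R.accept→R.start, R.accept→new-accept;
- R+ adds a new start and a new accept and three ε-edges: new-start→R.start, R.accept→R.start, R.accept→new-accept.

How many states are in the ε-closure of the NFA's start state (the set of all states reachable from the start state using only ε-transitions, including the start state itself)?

Compute the ε-closure size of each fragment's start state recursively; a symbol fragment's start has no outgoing ε-edge, so its closure is just itself (size 1).
  a* — C = 1 (new start) + 1 (body) + 1 (new accept) = 3
  a*b — the left operand accepts ε, so the closure extends into the next operand (via the concat ε-link); C = 3 + 1 = 4
  (a*b)* — C = 1 (new start) + 4 (body) + 1 (new accept) = 6
  (a*b)*d — C = 6 + 1 = 7 (closure spills across the concat boundary because the left factor accepts ε)
  ((a*b)*d)+ — C = 1 + 7 = 8 (the body doesn't accept ε, so the new accept is not reached)
  ((a*b)*d)+a — C equals the left operand's closure size = 8 (its accept is not ε-reachable, so the closure stops there)
  (((a*b)*d)+a)+ — new start ε-reaches only the body's start; the new accept needs a symbol first: C = 1 + 8 = 9
  cb — same as the first factor's closure: C = 1
  (cb)* — the star's fresh start ε-reaches both the body's start and the fresh accept: C = 2 + 1 = 3
  (((a*b)*d)+a)+ ∪ (cb)* — new start ε-reaches every alternative's start; at least one alternative accepts ε, so the union's new accept is reached too: C = 1 + 9 + 3 + 1 = 14

14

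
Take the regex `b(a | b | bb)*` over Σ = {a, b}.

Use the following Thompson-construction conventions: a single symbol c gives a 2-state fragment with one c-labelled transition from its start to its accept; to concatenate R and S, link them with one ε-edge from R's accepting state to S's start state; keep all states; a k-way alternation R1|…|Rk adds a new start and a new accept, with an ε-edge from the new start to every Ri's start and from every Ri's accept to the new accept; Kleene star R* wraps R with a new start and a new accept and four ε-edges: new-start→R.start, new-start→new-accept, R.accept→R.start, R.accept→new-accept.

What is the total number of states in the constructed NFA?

Per subexpression:
Each of the 5 symbol leaves contributes a 2-state fragment.
  bb = 4 states
  a | b | bb = 10 states
  (a | b | bb)* = 12 states
  b(a | b | bb)* = 14 states

14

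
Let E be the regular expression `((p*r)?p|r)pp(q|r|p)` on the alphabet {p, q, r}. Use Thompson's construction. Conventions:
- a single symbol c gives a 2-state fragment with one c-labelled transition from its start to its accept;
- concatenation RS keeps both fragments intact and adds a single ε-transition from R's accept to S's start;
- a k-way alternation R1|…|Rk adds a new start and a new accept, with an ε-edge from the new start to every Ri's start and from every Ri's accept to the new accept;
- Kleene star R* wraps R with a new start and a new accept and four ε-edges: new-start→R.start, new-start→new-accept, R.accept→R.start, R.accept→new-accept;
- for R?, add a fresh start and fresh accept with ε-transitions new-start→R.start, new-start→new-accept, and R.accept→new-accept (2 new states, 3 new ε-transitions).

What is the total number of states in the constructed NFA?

26

Building bottom-up:
Each of the 9 symbol leaves contributes a 2-state fragment.
  p* — 4 states
  p*r — 6 states
  (p*r)? — 8 states
  (p*r)?p — 10 states
  (p*r)?p|r — 14 states
  q|r|p — 8 states
  ((p*r)?p|r)pp(q|r|p) — 26 states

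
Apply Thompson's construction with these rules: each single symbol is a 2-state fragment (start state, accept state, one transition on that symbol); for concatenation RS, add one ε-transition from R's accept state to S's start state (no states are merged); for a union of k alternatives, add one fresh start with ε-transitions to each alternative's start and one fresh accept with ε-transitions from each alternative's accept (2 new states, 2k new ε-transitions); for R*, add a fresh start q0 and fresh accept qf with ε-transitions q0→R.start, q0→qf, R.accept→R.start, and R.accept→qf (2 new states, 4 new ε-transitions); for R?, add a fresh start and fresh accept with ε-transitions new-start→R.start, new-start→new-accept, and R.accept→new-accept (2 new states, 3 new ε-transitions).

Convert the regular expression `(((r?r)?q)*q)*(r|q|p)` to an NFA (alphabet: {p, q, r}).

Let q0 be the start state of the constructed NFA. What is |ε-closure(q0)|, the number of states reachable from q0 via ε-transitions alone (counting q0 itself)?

16

Compute the ε-closure size of each fragment's start state recursively; a symbol fragment's start has no outgoing ε-edge, so its closure is just itself (size 1).
  r? : new start has ε-edges to the inner start and to the new accept, so C = 2 + 1 = 3
  r?r : C = 3 + 1 = 4 (closure spills across the concat boundary because the left factor accepts ε)
  (r?r)? : C = 1 (new start) + 4 (body) + 1 (new accept, via ε) = 6
  (r?r)?q : the left operand accepts ε, so the closure extends into the next operand (via the concat ε-link); C = 6 + 1 = 7
  ((r?r)?q)* : C = 1 (new start) + 7 (body) + 1 (new accept) = 9
  ((r?r)?q)*q : the left operand accepts ε, so the closure extends into the next operand (via the concat ε-link); C = 9 + 1 = 10
  (((r?r)?q)*q)* : the star's fresh start ε-reaches both the body's start and the fresh accept: C = 2 + 10 = 12
  r|q|p : new start ε-reaches every alternative's start; none of them accept ε, so the new accept is not reached: C = 1 + 1 + 1 + 1 = 4
  (((r?r)?q)*q)*(r|q|p) : the left operand accepts ε, so the closure extends into the next operand (via the concat ε-link); C = 12 + 4 = 16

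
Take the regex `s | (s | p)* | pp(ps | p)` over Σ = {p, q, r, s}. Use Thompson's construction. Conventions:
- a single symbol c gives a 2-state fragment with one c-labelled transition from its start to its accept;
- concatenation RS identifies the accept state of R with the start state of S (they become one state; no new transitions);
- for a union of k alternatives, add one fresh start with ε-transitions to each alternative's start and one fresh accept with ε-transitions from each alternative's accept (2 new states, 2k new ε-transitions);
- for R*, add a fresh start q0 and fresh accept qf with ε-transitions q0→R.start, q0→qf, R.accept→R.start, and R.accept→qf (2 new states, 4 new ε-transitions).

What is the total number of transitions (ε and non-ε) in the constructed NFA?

Building bottom-up:
Each of the 8 symbol leaves contributes 1 transition (1 symbol, 0 ε).
  s | p — 6 transitions (2 symbol, 4 ε)
  (s | p)* — 10 transitions (2 symbol, 8 ε)
  ps — 2 transitions (2 symbol, 0 ε)
  ps | p — 7 transitions (3 symbol, 4 ε)
  pp(ps | p) — 9 transitions (5 symbol, 4 ε)
  s | (s | p)* | pp(ps | p) — 26 transitions (8 symbol, 18 ε)

26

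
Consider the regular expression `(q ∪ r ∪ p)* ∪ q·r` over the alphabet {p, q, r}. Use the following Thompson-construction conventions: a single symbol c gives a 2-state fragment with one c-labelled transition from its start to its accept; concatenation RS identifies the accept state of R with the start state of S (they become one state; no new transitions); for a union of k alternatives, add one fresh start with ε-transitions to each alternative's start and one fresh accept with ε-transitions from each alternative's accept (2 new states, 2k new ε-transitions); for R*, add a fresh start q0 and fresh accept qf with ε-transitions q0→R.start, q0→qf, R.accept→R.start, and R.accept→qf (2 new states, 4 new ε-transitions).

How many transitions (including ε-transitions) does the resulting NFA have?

Recursing over subexpressions:
Each of the 5 symbol leaves contributes 1 transition (1 symbol, 0 ε).
  q ∪ r ∪ p : 9 transitions (3 symbol, 6 ε)
  (q ∪ r ∪ p)* : 13 transitions (3 symbol, 10 ε)
  q·r : 2 transitions (2 symbol, 0 ε)
  (q ∪ r ∪ p)* ∪ q·r : 19 transitions (5 symbol, 14 ε)

19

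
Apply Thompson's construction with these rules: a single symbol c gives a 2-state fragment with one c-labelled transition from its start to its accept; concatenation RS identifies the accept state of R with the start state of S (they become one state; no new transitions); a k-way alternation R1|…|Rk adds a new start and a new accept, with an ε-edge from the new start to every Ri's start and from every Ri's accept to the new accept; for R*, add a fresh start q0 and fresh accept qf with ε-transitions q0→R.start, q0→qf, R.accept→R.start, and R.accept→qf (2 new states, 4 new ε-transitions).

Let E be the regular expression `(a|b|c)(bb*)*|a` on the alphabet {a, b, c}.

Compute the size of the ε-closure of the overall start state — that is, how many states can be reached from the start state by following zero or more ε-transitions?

6

Work bottom-up. For each fragment F, track |ε-closure(F.start)| and whether F's accept lies in that closure (i.e. whether F accepts ε). A single-symbol fragment has closure size 1 and does not accept ε.
  a|b|c → new start ε-reaches every alternative's start; none of them accept ε, so the new accept is not reached: C = 1 + 1 + 1 + 1 = 4
  b* → C = 1 (new start) + 1 (body) + 1 (new accept) = 3
  bb* → same as the first factor's closure: C = 1
  (bb*)* → C = 1 (new start) + 1 (body) + 1 (new accept) = 3
  (a|b|c)(bb*)* → same as the first factor's closure: C = 4
  (a|b|c)(bb*)*|a → C = 1 + 4 + 1 = 6 (the new accept is not ε-reachable since no branch accepts ε)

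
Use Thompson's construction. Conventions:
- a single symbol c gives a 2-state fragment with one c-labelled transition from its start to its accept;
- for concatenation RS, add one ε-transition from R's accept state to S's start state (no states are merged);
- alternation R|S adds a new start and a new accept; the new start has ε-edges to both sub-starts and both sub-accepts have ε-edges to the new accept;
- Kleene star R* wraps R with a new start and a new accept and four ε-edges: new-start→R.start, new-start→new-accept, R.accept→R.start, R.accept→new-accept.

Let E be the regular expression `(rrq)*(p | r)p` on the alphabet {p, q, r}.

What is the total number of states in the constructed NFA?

16

Recursing over subexpressions:
Each of the 6 symbol leaves contributes a 2-state fragment.
  rrq : 6 states
  (rrq)* : 8 states
  p | r : 6 states
  (rrq)*(p | r)p : 16 states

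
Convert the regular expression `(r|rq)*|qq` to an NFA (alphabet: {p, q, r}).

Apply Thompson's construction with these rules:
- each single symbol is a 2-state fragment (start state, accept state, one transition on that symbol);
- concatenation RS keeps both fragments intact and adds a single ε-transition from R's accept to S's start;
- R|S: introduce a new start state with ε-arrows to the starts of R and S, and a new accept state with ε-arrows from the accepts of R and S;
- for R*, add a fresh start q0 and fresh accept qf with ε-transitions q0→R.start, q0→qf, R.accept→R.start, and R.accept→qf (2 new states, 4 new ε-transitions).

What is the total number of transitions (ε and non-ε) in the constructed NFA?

Building bottom-up:
Each of the 5 symbol leaves contributes 1 transition (1 symbol, 0 ε).
  rq — 3 transitions (2 symbol, 1 ε)
  r|rq — 8 transitions (3 symbol, 5 ε)
  (r|rq)* — 12 transitions (3 symbol, 9 ε)
  qq — 3 transitions (2 symbol, 1 ε)
  (r|rq)*|qq — 19 transitions (5 symbol, 14 ε)

19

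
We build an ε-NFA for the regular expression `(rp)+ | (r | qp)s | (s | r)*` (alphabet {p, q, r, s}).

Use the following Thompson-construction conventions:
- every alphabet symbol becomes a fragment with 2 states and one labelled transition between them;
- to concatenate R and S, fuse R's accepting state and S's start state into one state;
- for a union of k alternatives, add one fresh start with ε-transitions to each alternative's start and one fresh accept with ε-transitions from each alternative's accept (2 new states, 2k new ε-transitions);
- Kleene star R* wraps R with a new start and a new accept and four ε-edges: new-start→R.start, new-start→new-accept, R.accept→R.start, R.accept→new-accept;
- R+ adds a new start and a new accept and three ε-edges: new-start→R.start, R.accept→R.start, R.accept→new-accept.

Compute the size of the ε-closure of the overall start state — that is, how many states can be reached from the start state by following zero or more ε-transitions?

Compute the ε-closure size of each fragment's start state recursively; a symbol fragment's start has no outgoing ε-edge, so its closure is just itself (size 1).
  rp : same as the first factor's closure: |closure| = 1
  (rp)+ : |closure| = 1 + 1 = 2 (the body doesn't accept ε, so the new accept is not reached)
  qp : |closure| equals the left operand's closure size = 1 (its accept is not ε-reachable, so the closure stops there)
  r | qp : |closure| = 1 + 1 + 1 = 3 (the new accept is not ε-reachable since no branch accepts ε)
  (r | qp)s : same as the first factor's closure: |closure| = 3
  s | r : |closure| = 1 + 1 + 1 = 3 (the new accept is not ε-reachable since no branch accepts ε)
  (s | r)* : new start has ε-edges to the inner start and to the new accept, so |closure| = 2 + 3 = 5
  (rp)+ | (r | qp)s | (s | r)* : |closure| = 1 (new start) + (2 + 3 + 5) + 1 (new accept, since some branch ε-reaches its own accept) = 12

12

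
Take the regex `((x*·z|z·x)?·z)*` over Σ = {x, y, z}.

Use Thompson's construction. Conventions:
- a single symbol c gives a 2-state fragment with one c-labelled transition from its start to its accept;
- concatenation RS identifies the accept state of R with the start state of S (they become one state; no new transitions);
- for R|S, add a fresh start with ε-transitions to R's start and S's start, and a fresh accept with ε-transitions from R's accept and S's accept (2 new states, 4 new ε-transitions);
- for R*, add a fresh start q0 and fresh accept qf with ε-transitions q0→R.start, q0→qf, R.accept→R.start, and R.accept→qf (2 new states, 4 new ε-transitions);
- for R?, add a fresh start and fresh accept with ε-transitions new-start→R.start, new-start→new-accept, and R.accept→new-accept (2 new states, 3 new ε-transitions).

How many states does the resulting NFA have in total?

15

Building bottom-up:
Each of the 5 symbol leaves contributes a 2-state fragment.
  x* → 4 states
  x*·z → 5 states
  z·x → 3 states
  x*·z|z·x → 10 states
  (x*·z|z·x)? → 12 states
  (x*·z|z·x)?·z → 13 states
  ((x*·z|z·x)?·z)* → 15 states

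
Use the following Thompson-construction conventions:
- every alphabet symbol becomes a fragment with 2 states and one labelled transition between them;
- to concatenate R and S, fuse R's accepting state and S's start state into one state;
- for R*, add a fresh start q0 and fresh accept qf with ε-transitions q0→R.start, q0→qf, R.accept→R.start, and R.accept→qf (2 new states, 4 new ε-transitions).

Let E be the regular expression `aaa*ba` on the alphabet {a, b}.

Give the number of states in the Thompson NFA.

Recursing over subexpressions:
Each of the 5 symbol leaves contributes a 2-state fragment.
  a* = 4 states
  aaa*ba = 8 states

8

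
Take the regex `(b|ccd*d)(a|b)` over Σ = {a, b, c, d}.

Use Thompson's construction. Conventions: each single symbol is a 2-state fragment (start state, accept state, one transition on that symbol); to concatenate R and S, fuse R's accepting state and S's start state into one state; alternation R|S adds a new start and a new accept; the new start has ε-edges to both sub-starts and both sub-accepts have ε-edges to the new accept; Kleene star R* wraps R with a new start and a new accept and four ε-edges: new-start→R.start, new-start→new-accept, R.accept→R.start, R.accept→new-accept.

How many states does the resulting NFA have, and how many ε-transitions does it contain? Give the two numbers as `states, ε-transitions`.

Recursing over subexpressions:
Each of the 7 symbol leaves contributes 2 states and 0 ε-transitions.
  d* : 4 states, 4 ε-transitions
  ccd*d : 7 states, 4 ε-transitions
  b|ccd*d : 11 states, 8 ε-transitions
  a|b : 6 states, 4 ε-transitions
  (b|ccd*d)(a|b) : 16 states, 12 ε-transitions

16, 12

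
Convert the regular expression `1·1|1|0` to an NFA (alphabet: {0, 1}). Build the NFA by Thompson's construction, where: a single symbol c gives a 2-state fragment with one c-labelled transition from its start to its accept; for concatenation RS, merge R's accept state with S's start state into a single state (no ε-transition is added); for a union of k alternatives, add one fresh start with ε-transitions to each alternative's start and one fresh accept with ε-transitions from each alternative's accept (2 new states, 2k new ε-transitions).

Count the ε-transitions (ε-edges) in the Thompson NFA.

6

By structural recursion:
Each of the 4 symbol leaves contributes 0 ε-transitions.
  1·1 = 0 ε-transitions
  1·1|1|0 = 6 ε-transitions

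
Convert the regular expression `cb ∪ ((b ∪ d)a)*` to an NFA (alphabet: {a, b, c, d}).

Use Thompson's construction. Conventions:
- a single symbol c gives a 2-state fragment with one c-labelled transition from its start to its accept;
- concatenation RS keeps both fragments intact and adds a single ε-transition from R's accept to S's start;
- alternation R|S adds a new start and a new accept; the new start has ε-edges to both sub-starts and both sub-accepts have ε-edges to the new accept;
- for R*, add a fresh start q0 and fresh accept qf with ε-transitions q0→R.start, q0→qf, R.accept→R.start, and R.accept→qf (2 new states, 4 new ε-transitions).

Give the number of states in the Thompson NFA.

16

Per subexpression:
Each of the 5 symbol leaves contributes a 2-state fragment.
  cb → 4 states
  b ∪ d → 6 states
  (b ∪ d)a → 8 states
  ((b ∪ d)a)* → 10 states
  cb ∪ ((b ∪ d)a)* → 16 states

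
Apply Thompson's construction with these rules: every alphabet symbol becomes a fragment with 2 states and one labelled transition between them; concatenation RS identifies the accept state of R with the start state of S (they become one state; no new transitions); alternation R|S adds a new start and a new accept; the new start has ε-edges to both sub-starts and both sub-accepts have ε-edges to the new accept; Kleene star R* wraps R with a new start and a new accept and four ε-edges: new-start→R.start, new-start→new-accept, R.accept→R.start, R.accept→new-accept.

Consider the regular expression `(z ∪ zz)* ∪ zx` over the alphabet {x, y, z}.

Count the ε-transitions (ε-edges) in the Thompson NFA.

Per subexpression:
Each of the 5 symbol leaves contributes 0 ε-transitions.
  zz — 0 ε-transitions
  z ∪ zz — 4 ε-transitions
  (z ∪ zz)* — 8 ε-transitions
  zx — 0 ε-transitions
  (z ∪ zz)* ∪ zx — 12 ε-transitions

12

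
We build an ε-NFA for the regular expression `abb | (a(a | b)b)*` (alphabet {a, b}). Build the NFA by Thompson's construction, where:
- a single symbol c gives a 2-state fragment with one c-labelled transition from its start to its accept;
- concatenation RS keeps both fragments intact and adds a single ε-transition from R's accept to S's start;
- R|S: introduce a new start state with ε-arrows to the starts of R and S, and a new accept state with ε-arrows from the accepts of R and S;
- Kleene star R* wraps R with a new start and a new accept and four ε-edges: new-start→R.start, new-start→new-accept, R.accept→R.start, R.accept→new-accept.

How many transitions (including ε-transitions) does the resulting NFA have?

By structural recursion:
Each of the 7 symbol leaves contributes 1 transition (1 symbol, 0 ε).
  abb → 5 transitions (3 symbol, 2 ε)
  a | b → 6 transitions (2 symbol, 4 ε)
  a(a | b)b → 10 transitions (4 symbol, 6 ε)
  (a(a | b)b)* → 14 transitions (4 symbol, 10 ε)
  abb | (a(a | b)b)* → 23 transitions (7 symbol, 16 ε)

23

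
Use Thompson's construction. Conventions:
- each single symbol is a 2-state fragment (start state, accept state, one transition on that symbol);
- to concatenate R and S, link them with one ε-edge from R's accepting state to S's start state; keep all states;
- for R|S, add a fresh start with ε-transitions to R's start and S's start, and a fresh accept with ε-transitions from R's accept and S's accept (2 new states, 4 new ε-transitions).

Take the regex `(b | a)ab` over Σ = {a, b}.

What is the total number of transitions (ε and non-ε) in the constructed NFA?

Bottom-up over the parse tree:
Each of the 4 symbol leaves contributes 1 transition (1 symbol, 0 ε).
  b | a → 6 transitions (2 symbol, 4 ε)
  (b | a)ab → 10 transitions (4 symbol, 6 ε)

10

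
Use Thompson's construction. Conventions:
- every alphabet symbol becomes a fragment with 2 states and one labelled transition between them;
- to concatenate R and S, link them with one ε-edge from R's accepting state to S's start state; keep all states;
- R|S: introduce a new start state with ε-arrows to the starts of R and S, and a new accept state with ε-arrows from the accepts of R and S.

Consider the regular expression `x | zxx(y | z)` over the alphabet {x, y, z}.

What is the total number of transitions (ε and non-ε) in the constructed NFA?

17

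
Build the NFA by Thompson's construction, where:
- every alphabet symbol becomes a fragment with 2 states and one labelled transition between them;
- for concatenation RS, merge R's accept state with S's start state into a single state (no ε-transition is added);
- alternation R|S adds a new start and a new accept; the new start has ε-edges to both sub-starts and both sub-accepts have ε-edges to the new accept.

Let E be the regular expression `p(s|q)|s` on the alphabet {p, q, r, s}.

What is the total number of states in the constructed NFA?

11

Bottom-up over the parse tree:
Each of the 4 symbol leaves contributes a 2-state fragment.
  s|q = 6 states
  p(s|q) = 7 states
  p(s|q)|s = 11 states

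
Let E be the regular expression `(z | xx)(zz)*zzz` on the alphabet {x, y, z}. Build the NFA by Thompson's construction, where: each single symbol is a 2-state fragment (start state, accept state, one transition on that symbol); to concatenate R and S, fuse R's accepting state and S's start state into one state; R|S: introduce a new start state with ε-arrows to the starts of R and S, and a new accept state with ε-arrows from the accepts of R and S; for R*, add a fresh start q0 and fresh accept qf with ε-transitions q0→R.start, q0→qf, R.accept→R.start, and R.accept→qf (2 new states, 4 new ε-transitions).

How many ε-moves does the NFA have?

Building bottom-up:
Each of the 8 symbol leaves contributes 0 ε-transitions.
  xx — 0 ε-transitions
  z | xx — 4 ε-transitions
  zz — 0 ε-transitions
  (zz)* — 4 ε-transitions
  (z | xx)(zz)*zzz — 8 ε-transitions

8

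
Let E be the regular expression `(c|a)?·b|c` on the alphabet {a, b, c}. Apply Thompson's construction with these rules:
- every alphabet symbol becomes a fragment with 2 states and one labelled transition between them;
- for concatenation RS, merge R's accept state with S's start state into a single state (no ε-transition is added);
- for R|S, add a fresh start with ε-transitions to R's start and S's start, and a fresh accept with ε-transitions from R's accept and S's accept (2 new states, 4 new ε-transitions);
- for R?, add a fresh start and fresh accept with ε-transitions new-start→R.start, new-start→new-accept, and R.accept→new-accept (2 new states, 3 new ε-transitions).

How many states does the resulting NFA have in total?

By structural recursion:
Each of the 4 symbol leaves contributes a 2-state fragment.
  c|a — 6 states
  (c|a)? — 8 states
  (c|a)?·b — 9 states
  (c|a)?·b|c — 13 states

13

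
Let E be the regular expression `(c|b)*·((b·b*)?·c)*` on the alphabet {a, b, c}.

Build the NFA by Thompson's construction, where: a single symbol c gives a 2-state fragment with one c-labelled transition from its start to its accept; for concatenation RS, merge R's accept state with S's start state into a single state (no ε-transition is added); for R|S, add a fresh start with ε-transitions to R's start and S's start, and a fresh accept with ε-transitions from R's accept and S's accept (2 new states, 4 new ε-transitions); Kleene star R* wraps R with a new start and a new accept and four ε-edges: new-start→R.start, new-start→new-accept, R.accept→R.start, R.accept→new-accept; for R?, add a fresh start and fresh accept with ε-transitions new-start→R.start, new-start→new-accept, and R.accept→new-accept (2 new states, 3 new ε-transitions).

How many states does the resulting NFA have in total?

By structural recursion:
Each of the 5 symbol leaves contributes a 2-state fragment.
  c|b : 6 states
  (c|b)* : 8 states
  b* : 4 states
  b·b* : 5 states
  (b·b*)? : 7 states
  (b·b*)?·c : 8 states
  ((b·b*)?·c)* : 10 states
  (c|b)*·((b·b*)?·c)* : 17 states

17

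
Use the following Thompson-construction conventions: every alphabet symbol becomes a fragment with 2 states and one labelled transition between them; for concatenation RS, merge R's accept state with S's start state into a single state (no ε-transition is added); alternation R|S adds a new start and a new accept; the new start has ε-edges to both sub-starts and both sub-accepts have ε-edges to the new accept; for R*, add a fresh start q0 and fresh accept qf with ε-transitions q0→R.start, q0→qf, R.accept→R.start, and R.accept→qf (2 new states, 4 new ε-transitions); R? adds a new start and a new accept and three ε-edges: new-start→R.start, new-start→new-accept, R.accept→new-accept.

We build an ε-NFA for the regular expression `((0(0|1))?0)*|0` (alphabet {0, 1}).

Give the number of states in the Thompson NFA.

16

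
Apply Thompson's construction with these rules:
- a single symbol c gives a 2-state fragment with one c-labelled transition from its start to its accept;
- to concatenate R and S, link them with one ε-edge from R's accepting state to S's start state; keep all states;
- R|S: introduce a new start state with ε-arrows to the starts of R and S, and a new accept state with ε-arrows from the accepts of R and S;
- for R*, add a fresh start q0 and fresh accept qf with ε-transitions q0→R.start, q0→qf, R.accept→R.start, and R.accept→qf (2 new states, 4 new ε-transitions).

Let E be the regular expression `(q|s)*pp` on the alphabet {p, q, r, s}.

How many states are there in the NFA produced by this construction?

12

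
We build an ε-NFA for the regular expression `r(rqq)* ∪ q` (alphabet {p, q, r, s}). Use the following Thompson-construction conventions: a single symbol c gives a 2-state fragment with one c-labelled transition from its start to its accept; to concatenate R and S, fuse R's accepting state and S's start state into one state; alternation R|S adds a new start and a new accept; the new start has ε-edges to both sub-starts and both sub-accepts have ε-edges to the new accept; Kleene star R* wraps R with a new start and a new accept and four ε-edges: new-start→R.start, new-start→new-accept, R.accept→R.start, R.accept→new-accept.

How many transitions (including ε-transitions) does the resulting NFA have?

13

Bottom-up over the parse tree:
Each of the 5 symbol leaves contributes 1 transition (1 symbol, 0 ε).
  rqq — 3 transitions (3 symbol, 0 ε)
  (rqq)* — 7 transitions (3 symbol, 4 ε)
  r(rqq)* — 8 transitions (4 symbol, 4 ε)
  r(rqq)* ∪ q — 13 transitions (5 symbol, 8 ε)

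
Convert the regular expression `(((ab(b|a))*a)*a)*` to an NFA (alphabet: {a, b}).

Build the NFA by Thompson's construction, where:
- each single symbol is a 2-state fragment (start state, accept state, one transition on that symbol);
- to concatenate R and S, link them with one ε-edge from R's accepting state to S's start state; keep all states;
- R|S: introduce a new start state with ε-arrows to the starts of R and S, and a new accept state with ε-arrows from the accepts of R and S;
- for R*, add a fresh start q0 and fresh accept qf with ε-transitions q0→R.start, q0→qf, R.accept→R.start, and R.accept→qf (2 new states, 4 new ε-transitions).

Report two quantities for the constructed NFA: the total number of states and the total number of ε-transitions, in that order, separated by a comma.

Recursing over subexpressions:
Each of the 6 symbol leaves contributes 2 states and 0 ε-transitions.
  b|a — 6 states, 4 ε-transitions
  ab(b|a) — 10 states, 6 ε-transitions
  (ab(b|a))* — 12 states, 10 ε-transitions
  (ab(b|a))*a — 14 states, 11 ε-transitions
  ((ab(b|a))*a)* — 16 states, 15 ε-transitions
  ((ab(b|a))*a)*a — 18 states, 16 ε-transitions
  (((ab(b|a))*a)*a)* — 20 states, 20 ε-transitions

20, 20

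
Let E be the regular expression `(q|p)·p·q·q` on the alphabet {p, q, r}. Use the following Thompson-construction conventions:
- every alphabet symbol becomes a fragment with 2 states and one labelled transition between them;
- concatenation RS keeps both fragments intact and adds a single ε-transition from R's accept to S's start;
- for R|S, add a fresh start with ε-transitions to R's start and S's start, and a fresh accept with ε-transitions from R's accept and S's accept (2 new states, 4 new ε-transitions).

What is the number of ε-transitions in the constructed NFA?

Recursing over subexpressions:
Each of the 5 symbol leaves contributes 0 ε-transitions.
  q|p = 4 ε-transitions
  (q|p)·p·q·q = 7 ε-transitions

7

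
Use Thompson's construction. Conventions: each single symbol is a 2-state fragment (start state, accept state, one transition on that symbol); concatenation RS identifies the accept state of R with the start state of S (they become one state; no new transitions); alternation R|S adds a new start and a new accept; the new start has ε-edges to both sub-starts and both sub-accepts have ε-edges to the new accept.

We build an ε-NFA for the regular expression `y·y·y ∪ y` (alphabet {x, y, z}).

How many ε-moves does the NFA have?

Bottom-up over the parse tree:
Each of the 4 symbol leaves contributes 0 ε-transitions.
  y·y·y — 0 ε-transitions
  y·y·y ∪ y — 4 ε-transitions

4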